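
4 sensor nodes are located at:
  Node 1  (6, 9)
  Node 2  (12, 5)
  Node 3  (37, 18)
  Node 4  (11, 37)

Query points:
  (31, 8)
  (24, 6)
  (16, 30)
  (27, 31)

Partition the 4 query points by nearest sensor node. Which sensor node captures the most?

(31, 8) — d² to each: Node 1:626, Node 2:370, Node 3:136, Node 4:1241 → nearest is Node 3
(24, 6) — d² to each: Node 1:333, Node 2:145, Node 3:313, Node 4:1130 → nearest is Node 2
(16, 30) — d² to each: Node 1:541, Node 2:641, Node 3:585, Node 4:74 → nearest is Node 4
(27, 31) — d² to each: Node 1:925, Node 2:901, Node 3:269, Node 4:292 → nearest is Node 3
Tally — Node 2:1, Node 3:2, Node 4:1. Node 3 captures the most (2).

Node 3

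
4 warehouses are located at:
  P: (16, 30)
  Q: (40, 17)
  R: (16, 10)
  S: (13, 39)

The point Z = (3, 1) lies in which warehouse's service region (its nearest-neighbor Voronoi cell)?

Compare squared distances (the ordering matches that of the actual distances):
|ZP|² = (3−16)² + (1−30)² = 169 + 841 = 1010
|ZQ|² = (3−40)² + (1−17)² = 1369 + 256 = 1625
|ZR|² = (3−16)² + (1−10)² = 169 + 81 = 250
|ZS|² = (3−13)² + (1−39)² = 100 + 1444 = 1544
Minimum is at R.

R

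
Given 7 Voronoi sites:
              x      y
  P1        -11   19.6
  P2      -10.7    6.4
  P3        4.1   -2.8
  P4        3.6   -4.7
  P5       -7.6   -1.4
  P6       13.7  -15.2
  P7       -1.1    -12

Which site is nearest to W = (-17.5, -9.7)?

Squared Euclidean distances:
|WP1|² = 42.25 + 858.49 = 900.74
|WP2|² = 46.24 + 259.21 = 305.45
|WP3|² = 466.56 + 47.61 = 514.17
|WP4|² = 445.21 + 25 = 470.21
|WP5|² = 98.01 + 68.89 = 166.9
|WP6|² = 973.44 + 30.25 = 1003.69
|WP7|² = 268.96 + 5.29 = 274.25
P5 is nearest.

P5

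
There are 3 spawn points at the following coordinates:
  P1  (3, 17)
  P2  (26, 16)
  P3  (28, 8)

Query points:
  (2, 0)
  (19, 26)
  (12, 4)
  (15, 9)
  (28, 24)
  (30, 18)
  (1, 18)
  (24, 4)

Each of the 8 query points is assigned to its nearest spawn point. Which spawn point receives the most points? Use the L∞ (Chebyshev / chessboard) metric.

(2, 0) — d to each: P1:17, P2:24, P3:26 → nearest is P1
(19, 26) — d to each: P1:16, P2:10, P3:18 → nearest is P2
(12, 4) — d to each: P1:13, P2:14, P3:16 → nearest is P1
(15, 9) — d to each: P1:12, P2:11, P3:13 → nearest is P2
(28, 24) — d to each: P1:25, P2:8, P3:16 → nearest is P2
(30, 18) — d to each: P1:27, P2:4, P3:10 → nearest is P2
(1, 18) — d to each: P1:2, P2:25, P3:27 → nearest is P1
(24, 4) — d to each: P1:21, P2:12, P3:4 → nearest is P3
Tally — P1:3, P2:4, P3:1. P2 captures the most (4).

P2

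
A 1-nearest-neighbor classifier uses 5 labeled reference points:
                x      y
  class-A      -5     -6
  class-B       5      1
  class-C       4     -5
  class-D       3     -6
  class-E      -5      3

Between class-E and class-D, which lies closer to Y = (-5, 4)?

Compare squared distances:
d²(Y, class-E) = (-5−(-5))² + (4−3)² = 0 + 1 = 1
d²(Y, class-D) = (-5−3)² + (4−(-6))² = 64 + 100 = 164
1 < 164, so class-E is closer.

class-E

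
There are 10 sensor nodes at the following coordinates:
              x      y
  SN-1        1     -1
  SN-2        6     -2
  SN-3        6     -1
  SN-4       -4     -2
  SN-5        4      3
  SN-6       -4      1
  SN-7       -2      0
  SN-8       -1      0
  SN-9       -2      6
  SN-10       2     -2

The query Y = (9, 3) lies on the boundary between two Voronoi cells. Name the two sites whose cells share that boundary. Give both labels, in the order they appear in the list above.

SN-3 and SN-5

Squared distances from Y to each site:
d²(Y, SN-1) = 64 + 16 = 80
d²(Y, SN-2) = 9 + 25 = 34
d²(Y, SN-3) = 9 + 16 = 25
d²(Y, SN-4) = 169 + 25 = 194
d²(Y, SN-5) = 25 + 0 = 25
d²(Y, SN-6) = 169 + 4 = 173
d²(Y, SN-7) = 121 + 9 = 130
d²(Y, SN-8) = 100 + 9 = 109
d²(Y, SN-9) = 121 + 9 = 130
d²(Y, SN-10) = 49 + 25 = 74
Y is equidistant from SN-3 and SN-5 (both at squared distance 25), and every other site is strictly farther — so Y lies on the SN-3–SN-5 Voronoi edge.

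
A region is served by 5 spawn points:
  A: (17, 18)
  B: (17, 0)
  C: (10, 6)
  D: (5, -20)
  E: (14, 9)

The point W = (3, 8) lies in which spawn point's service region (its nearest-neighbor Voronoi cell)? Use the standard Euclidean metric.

Since √ is increasing, it suffices to compare squared distances:
|WA|² = (3−17)² + (8−18)² = 196 + 100 = 296
|WB|² = (3−17)² + (8−0)² = 196 + 64 = 260
|WC|² = (3−10)² + (8−6)² = 49 + 4 = 53
|WD|² = (3−5)² + (8−(-20))² = 4 + 784 = 788
|WE|² = (3−14)² + (8−9)² = 121 + 1 = 122
C is nearest.

C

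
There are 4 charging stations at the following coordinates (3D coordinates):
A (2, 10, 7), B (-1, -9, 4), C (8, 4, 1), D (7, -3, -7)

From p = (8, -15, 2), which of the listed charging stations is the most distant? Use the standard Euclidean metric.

Squared Euclidean distances:
|pA|² = (8−2)² + (-15−10)² + (2−7)² = 36 + 625 + 25 = 686
|pB|² = (8−(-1))² + (-15−(-9))² + (2−4)² = 81 + 36 + 4 = 121
|pC|² = (8−8)² + (-15−4)² + (2−1)² = 0 + 361 + 1 = 362
|pD|² = (8−7)² + (-15−(-3))² + (2−(-7))² = 1 + 144 + 81 = 226
The largest is to A.

A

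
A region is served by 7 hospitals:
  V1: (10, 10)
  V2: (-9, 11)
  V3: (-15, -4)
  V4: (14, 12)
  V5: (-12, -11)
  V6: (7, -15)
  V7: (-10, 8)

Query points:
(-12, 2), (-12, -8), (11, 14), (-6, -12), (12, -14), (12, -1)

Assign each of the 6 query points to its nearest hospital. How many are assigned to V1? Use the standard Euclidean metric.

(-12, 2) — d² to each: V1:548, V2:90, V3:45, V4:776, V5:169, V6:650, V7:40 → nearest is V7
(-12, -8) — d² to each: V1:808, V2:370, V3:25, V4:1076, V5:9, V6:410, V7:260 → nearest is V5
(11, 14) — d² to each: V1:17, V2:409, V3:1000, V4:13, V5:1154, V6:857, V7:477 → nearest is V4
(-6, -12) — d² to each: V1:740, V2:538, V3:145, V4:976, V5:37, V6:178, V7:416 → nearest is V5
(12, -14) — d² to each: V1:580, V2:1066, V3:829, V4:680, V5:585, V6:26, V7:968 → nearest is V6
(12, -1) — d² to each: V1:125, V2:585, V3:738, V4:173, V5:676, V6:221, V7:565 → nearest is V1
1 of the 6 points has V1 as nearest.

1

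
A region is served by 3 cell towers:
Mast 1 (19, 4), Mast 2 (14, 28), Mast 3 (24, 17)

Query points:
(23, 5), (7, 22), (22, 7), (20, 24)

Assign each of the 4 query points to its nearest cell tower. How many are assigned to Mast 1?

2

(23, 5) — d² to each: Mast 1:17, Mast 2:610, Mast 3:145 → nearest is Mast 1
(7, 22) — d² to each: Mast 1:468, Mast 2:85, Mast 3:314 → nearest is Mast 2
(22, 7) — d² to each: Mast 1:18, Mast 2:505, Mast 3:104 → nearest is Mast 1
(20, 24) — d² to each: Mast 1:401, Mast 2:52, Mast 3:65 → nearest is Mast 2
2 of the 4 points have Mast 1 as nearest.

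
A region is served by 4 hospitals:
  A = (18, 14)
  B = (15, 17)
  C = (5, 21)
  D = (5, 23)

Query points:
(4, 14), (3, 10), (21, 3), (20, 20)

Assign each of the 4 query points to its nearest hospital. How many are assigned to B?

(4, 14) — d² to each: A:196, B:130, C:50, D:82 → nearest is C
(3, 10) — d² to each: A:241, B:193, C:125, D:173 → nearest is C
(21, 3) — d² to each: A:130, B:232, C:580, D:656 → nearest is A
(20, 20) — d² to each: A:40, B:34, C:226, D:234 → nearest is B
1 of the 4 points has B as nearest.

1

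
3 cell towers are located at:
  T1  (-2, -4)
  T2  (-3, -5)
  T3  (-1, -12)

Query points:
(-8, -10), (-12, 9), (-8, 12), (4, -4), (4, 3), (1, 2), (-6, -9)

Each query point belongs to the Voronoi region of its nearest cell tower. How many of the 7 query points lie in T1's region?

(-8, -10) — d² to each: T1:72, T2:50, T3:53 → nearest is T2
(-12, 9) — d² to each: T1:269, T2:277, T3:562 → nearest is T1
(-8, 12) — d² to each: T1:292, T2:314, T3:625 → nearest is T1
(4, -4) — d² to each: T1:36, T2:50, T3:89 → nearest is T1
(4, 3) — d² to each: T1:85, T2:113, T3:250 → nearest is T1
(1, 2) — d² to each: T1:45, T2:65, T3:200 → nearest is T1
(-6, -9) — d² to each: T1:41, T2:25, T3:34 → nearest is T2
5 of the 7 points have T1 as nearest.

5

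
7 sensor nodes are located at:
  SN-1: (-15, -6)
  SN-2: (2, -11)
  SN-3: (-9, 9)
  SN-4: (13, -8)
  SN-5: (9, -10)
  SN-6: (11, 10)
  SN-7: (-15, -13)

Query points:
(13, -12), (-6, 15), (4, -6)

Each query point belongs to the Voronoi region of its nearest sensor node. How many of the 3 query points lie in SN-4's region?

(13, -12) — d² to each: SN-1:820, SN-2:122, SN-3:925, SN-4:16, SN-5:20, SN-6:488, SN-7:785 → nearest is SN-4
(-6, 15) — d² to each: SN-1:522, SN-2:740, SN-3:45, SN-4:890, SN-5:850, SN-6:314, SN-7:865 → nearest is SN-3
(4, -6) — d² to each: SN-1:361, SN-2:29, SN-3:394, SN-4:85, SN-5:41, SN-6:305, SN-7:410 → nearest is SN-2
1 of the 3 points has SN-4 as nearest.

1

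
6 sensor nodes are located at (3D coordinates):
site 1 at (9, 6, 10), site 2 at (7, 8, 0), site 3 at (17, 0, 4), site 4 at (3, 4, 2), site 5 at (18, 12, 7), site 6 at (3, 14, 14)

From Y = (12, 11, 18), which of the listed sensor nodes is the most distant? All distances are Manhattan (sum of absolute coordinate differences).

d(Y, site 1) = 3 + 5 + 8 = 16
d(Y, site 2) = 5 + 3 + 18 = 26
d(Y, site 3) = 5 + 11 + 14 = 30
d(Y, site 4) = 9 + 7 + 16 = 32
d(Y, site 5) = 6 + 1 + 11 = 18
d(Y, site 6) = 9 + 3 + 4 = 16
The largest is to site 4.

site 4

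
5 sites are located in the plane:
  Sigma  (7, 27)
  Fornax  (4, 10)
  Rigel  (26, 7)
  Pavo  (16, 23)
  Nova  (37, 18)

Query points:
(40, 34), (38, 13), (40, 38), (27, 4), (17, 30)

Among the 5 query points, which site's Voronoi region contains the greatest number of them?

(40, 34) — d² to each: Sigma:1138, Fornax:1872, Rigel:925, Pavo:697, Nova:265 → nearest is Nova
(38, 13) — d² to each: Sigma:1157, Fornax:1165, Rigel:180, Pavo:584, Nova:26 → nearest is Nova
(40, 38) — d² to each: Sigma:1210, Fornax:2080, Rigel:1157, Pavo:801, Nova:409 → nearest is Nova
(27, 4) — d² to each: Sigma:929, Fornax:565, Rigel:10, Pavo:482, Nova:296 → nearest is Rigel
(17, 30) — d² to each: Sigma:109, Fornax:569, Rigel:610, Pavo:50, Nova:544 → nearest is Pavo
Tally — Rigel:1, Pavo:1, Nova:3. Nova captures the most (3).

Nova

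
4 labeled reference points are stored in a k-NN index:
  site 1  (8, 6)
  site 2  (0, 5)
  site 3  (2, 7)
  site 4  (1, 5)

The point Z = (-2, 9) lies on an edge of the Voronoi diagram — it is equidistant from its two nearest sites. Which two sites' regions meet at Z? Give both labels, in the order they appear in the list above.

Squared distances from Z to each site:
d²(Z, site 1) = 100 + 9 = 109
d²(Z, site 2) = 4 + 16 = 20
d²(Z, site 3) = 16 + 4 = 20
d²(Z, site 4) = 9 + 16 = 25
Z is equidistant from site 2 and site 3 (both at squared distance 20), and every other site is strictly farther — so Z lies on the site 2–site 3 Voronoi edge.

site 2 and site 3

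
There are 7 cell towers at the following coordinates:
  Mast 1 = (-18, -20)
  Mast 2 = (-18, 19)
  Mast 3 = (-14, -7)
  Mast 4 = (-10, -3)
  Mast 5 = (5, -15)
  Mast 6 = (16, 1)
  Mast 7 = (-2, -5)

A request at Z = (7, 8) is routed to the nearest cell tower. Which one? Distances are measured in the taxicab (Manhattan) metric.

Mast 6

d(Z, Mast 1) = |7−(-18)| + |8−(-20)| = 25 + 28 = 53
d(Z, Mast 2) = |7−(-18)| + |8−19| = 25 + 11 = 36
d(Z, Mast 3) = |7−(-14)| + |8−(-7)| = 21 + 15 = 36
d(Z, Mast 4) = |7−(-10)| + |8−(-3)| = 17 + 11 = 28
d(Z, Mast 5) = |7−5| + |8−(-15)| = 2 + 23 = 25
d(Z, Mast 6) = |7−16| + |8−1| = 9 + 7 = 16
d(Z, Mast 7) = |7−(-2)| + |8−(-5)| = 9 + 13 = 22
The smallest is to Mast 6, so Z lies in the Voronoi region of Mast 6.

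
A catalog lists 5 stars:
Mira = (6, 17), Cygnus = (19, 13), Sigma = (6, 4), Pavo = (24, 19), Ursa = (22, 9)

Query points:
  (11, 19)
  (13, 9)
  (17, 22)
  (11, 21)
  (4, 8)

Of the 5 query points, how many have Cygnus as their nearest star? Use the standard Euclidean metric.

(11, 19) — d² to each: Mira:29, Cygnus:100, Sigma:250, Pavo:169, Ursa:221 → nearest is Mira
(13, 9) — d² to each: Mira:113, Cygnus:52, Sigma:74, Pavo:221, Ursa:81 → nearest is Cygnus
(17, 22) — d² to each: Mira:146, Cygnus:85, Sigma:445, Pavo:58, Ursa:194 → nearest is Pavo
(11, 21) — d² to each: Mira:41, Cygnus:128, Sigma:314, Pavo:173, Ursa:265 → nearest is Mira
(4, 8) — d² to each: Mira:85, Cygnus:250, Sigma:20, Pavo:521, Ursa:325 → nearest is Sigma
1 of the 5 points has Cygnus as nearest.

1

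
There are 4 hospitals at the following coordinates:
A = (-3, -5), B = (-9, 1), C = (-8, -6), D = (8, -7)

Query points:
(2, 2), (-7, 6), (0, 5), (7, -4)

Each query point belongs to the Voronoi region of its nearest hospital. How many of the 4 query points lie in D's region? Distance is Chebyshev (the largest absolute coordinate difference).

1

(2, 2) — d to each: A:7, B:11, C:10, D:9 → nearest is A
(-7, 6) — d to each: A:11, B:5, C:12, D:15 → nearest is B
(0, 5) — d to each: A:10, B:9, C:11, D:12 → nearest is B
(7, -4) — d to each: A:10, B:16, C:15, D:3 → nearest is D
1 of the 4 points has D as nearest.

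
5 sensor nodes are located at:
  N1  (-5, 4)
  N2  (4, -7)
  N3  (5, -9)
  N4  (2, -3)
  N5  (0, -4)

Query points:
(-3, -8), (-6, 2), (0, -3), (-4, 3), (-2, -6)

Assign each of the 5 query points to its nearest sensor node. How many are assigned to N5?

(-3, -8) — d² to each: N1:148, N2:50, N3:65, N4:50, N5:25 → nearest is N5
(-6, 2) — d² to each: N1:5, N2:181, N3:242, N4:89, N5:72 → nearest is N1
(0, -3) — d² to each: N1:74, N2:32, N3:61, N4:4, N5:1 → nearest is N5
(-4, 3) — d² to each: N1:2, N2:164, N3:225, N4:72, N5:65 → nearest is N1
(-2, -6) — d² to each: N1:109, N2:37, N3:58, N4:25, N5:8 → nearest is N5
3 of the 5 points have N5 as nearest.

3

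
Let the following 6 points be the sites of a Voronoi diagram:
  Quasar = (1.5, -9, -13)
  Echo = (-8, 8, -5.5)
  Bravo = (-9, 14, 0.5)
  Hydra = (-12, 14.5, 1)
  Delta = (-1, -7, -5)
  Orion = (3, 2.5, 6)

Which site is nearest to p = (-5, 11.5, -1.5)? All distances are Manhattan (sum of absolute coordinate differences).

Bravo

d(p, Quasar) = |-5−1.5| + |11.5−(-9)| + |-1.5−(-13)| = 6.5 + 20.5 + 11.5 = 38.5
d(p, Echo) = |-5−(-8)| + |11.5−8| + |-1.5−(-5.5)| = 3 + 3.5 + 4 = 10.5
d(p, Bravo) = |-5−(-9)| + |11.5−14| + |-1.5−0.5| = 4 + 2.5 + 2 = 8.5
d(p, Hydra) = |-5−(-12)| + |11.5−14.5| + |-1.5−1| = 7 + 3 + 2.5 = 12.5
d(p, Delta) = |-5−(-1)| + |11.5−(-7)| + |-1.5−(-5)| = 4 + 18.5 + 3.5 = 26
d(p, Orion) = |-5−3| + |11.5−2.5| + |-1.5−6| = 8 + 9 + 7.5 = 24.5
The smallest is to Bravo, so p lies in the Voronoi region of Bravo.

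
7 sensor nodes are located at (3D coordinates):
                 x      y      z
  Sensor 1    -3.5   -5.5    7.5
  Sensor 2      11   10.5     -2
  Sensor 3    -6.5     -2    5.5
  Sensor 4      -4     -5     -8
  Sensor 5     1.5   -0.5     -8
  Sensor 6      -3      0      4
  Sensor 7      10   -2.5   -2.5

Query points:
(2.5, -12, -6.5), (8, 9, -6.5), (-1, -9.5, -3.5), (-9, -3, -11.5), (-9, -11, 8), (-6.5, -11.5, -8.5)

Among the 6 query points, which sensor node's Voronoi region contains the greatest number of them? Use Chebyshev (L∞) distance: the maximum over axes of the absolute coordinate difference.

Sensor 4

(2.5, -12, -6.5) — d to each: Sensor 1:14, Sensor 2:22.5, Sensor 3:12, Sensor 4:7, Sensor 5:11.5, Sensor 6:12, Sensor 7:9.5 → nearest is Sensor 4
(8, 9, -6.5) — d to each: Sensor 1:14.5, Sensor 2:4.5, Sensor 3:14.5, Sensor 4:14, Sensor 5:9.5, Sensor 6:11, Sensor 7:11.5 → nearest is Sensor 2
(-1, -9.5, -3.5) — d to each: Sensor 1:11, Sensor 2:20, Sensor 3:9, Sensor 4:4.5, Sensor 5:9, Sensor 6:9.5, Sensor 7:11 → nearest is Sensor 4
(-9, -3, -11.5) — d to each: Sensor 1:19, Sensor 2:20, Sensor 3:17, Sensor 4:5, Sensor 5:10.5, Sensor 6:15.5, Sensor 7:19 → nearest is Sensor 4
(-9, -11, 8) — d to each: Sensor 1:5.5, Sensor 2:21.5, Sensor 3:9, Sensor 4:16, Sensor 5:16, Sensor 6:11, Sensor 7:19 → nearest is Sensor 1
(-6.5, -11.5, -8.5) — d to each: Sensor 1:16, Sensor 2:22, Sensor 3:14, Sensor 4:6.5, Sensor 5:11, Sensor 6:12.5, Sensor 7:16.5 → nearest is Sensor 4
Tally — Sensor 1:1, Sensor 2:1, Sensor 4:4. Sensor 4 captures the most (4).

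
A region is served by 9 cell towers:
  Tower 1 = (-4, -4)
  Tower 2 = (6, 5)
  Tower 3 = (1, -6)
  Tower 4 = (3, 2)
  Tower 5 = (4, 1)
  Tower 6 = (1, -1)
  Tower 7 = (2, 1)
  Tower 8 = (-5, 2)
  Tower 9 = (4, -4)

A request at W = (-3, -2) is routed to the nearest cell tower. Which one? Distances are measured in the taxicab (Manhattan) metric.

Tower 1

d(W, Tower 1) = |-3−(-4)| + |-2−(-4)| = 1 + 2 = 3
d(W, Tower 2) = |-3−6| + |-2−5| = 9 + 7 = 16
d(W, Tower 3) = |-3−1| + |-2−(-6)| = 4 + 4 = 8
d(W, Tower 4) = |-3−3| + |-2−2| = 6 + 4 = 10
d(W, Tower 5) = |-3−4| + |-2−1| = 7 + 3 = 10
d(W, Tower 6) = |-3−1| + |-2−(-1)| = 4 + 1 = 5
d(W, Tower 7) = |-3−2| + |-2−1| = 5 + 3 = 8
d(W, Tower 8) = |-3−(-5)| + |-2−2| = 2 + 4 = 6
d(W, Tower 9) = |-3−4| + |-2−(-4)| = 7 + 2 = 9
The smallest is to Tower 1, so W lies in the Voronoi region of Tower 1.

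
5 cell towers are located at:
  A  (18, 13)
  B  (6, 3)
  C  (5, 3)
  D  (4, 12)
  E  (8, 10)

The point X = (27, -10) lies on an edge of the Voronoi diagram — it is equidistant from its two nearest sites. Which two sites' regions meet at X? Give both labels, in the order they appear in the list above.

A and B

Squared distances from X to each site:
|XA|² = (27−18)² + (-10−13)² = 81 + 529 = 610
|XB|² = (27−6)² + (-10−3)² = 441 + 169 = 610
|XC|² = (27−5)² + (-10−3)² = 484 + 169 = 653
|XD|² = (27−4)² + (-10−12)² = 529 + 484 = 1013
|XE|² = (27−8)² + (-10−10)² = 361 + 400 = 761
X is equidistant from A and B (both at squared distance 610), and every other site is strictly farther — so X lies on the A–B Voronoi edge.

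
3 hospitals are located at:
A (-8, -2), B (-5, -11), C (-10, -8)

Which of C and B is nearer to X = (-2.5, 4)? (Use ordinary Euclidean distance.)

C

Compare squared distances:
|XC|² = (-2.5−(-10))² + (4−(-8))² = 56.25 + 144 = 200.25
|XB|² = (-2.5−(-5))² + (4−(-11))² = 6.25 + 225 = 231.25
200.25 < 231.25, so C is closer.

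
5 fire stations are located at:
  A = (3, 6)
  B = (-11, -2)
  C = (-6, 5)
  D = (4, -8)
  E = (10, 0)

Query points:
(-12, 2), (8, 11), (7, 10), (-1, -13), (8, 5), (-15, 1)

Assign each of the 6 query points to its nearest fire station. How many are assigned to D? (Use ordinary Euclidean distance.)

1

(-12, 2) — d² to each: A:241, B:17, C:45, D:356, E:488 → nearest is B
(8, 11) — d² to each: A:50, B:530, C:232, D:377, E:125 → nearest is A
(7, 10) — d² to each: A:32, B:468, C:194, D:333, E:109 → nearest is A
(-1, -13) — d² to each: A:377, B:221, C:349, D:50, E:290 → nearest is D
(8, 5) — d² to each: A:26, B:410, C:196, D:185, E:29 → nearest is A
(-15, 1) — d² to each: A:349, B:25, C:97, D:442, E:626 → nearest is B
1 of the 6 points has D as nearest.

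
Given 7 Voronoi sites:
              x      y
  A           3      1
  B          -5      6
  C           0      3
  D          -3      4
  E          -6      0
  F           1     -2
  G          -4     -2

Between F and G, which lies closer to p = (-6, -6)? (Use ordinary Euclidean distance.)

G

Compare squared distances:
|pF|² = (-6−1)² + (-6−(-2))² = 49 + 16 = 65
|pG|² = (-6−(-4))² + (-6−(-2))² = 4 + 16 = 20
65 > 20, so G is closer.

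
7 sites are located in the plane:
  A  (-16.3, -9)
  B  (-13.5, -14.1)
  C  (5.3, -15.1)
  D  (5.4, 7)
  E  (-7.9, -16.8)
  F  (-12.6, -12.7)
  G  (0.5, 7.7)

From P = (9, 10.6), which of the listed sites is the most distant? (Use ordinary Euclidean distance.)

Since √ is increasing, it suffices to compare squared distances:
|PA|² = (9−(-16.3))² + (10.6−(-9))² = 640.09 + 384.16 = 1024.25
|PB|² = (9−(-13.5))² + (10.6−(-14.1))² = 506.25 + 610.09 = 1116.34
|PC|² = (9−5.3)² + (10.6−(-15.1))² = 13.69 + 660.49 = 674.18
|PD|² = (9−5.4)² + (10.6−7)² = 12.96 + 12.96 = 25.92
|PE|² = (9−(-7.9))² + (10.6−(-16.8))² = 285.61 + 750.76 = 1036.37
|PF|² = (9−(-12.6))² + (10.6−(-12.7))² = 466.56 + 542.89 = 1009.45
|PG|² = (9−0.5)² + (10.6−7.7)² = 72.25 + 8.41 = 80.66
The largest is to B.

B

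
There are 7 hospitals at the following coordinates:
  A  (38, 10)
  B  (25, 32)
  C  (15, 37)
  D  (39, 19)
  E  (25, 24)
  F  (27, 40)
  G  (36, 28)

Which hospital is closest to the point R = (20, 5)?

A

Compare squared distances (the ordering matches that of the actual distances):
|RA|² = (20−38)² + (5−10)² = 324 + 25 = 349
|RB|² = (20−25)² + (5−32)² = 25 + 729 = 754
|RC|² = (20−15)² + (5−37)² = 25 + 1024 = 1049
|RD|² = (20−39)² + (5−19)² = 361 + 196 = 557
|RE|² = (20−25)² + (5−24)² = 25 + 361 = 386
|RF|² = (20−27)² + (5−40)² = 49 + 1225 = 1274
|RG|² = (20−36)² + (5−28)² = 256 + 529 = 785
A is nearest.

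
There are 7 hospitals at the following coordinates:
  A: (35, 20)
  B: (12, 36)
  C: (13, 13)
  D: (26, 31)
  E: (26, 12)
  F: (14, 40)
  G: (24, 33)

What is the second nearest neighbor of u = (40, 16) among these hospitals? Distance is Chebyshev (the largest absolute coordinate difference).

E

d(u,A) = max(5, 4) = 5
d(u,B) = max(28, 20) = 28
d(u,C) = max(27, 3) = 27
d(u,D) = max(14, 15) = 15
d(u,E) = max(14, 4) = 14
d(u,F) = max(26, 24) = 26
d(u,G) = max(16, 17) = 17
Sorted ascending: A, E, D, … — the second-nearest is E.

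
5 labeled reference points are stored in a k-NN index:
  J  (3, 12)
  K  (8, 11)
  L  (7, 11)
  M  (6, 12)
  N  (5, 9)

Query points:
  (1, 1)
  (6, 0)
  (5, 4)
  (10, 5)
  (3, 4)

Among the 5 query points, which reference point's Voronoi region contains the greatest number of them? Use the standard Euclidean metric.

(1, 1) — d² to each: J:125, K:149, L:136, M:146, N:80 → nearest is N
(6, 0) — d² to each: J:153, K:125, L:122, M:144, N:82 → nearest is N
(5, 4) — d² to each: J:68, K:58, L:53, M:65, N:25 → nearest is N
(10, 5) — d² to each: J:98, K:40, L:45, M:65, N:41 → nearest is K
(3, 4) — d² to each: J:64, K:74, L:65, M:73, N:29 → nearest is N
Tally — K:1, N:4. N captures the most (4).

N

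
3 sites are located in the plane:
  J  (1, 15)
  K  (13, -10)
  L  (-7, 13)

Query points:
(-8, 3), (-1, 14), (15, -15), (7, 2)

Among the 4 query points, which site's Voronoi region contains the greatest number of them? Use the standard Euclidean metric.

K

(-8, 3) — d² to each: J:225, K:610, L:101 → nearest is L
(-1, 14) — d² to each: J:5, K:772, L:37 → nearest is J
(15, -15) — d² to each: J:1096, K:29, L:1268 → nearest is K
(7, 2) — d² to each: J:205, K:180, L:317 → nearest is K
Tally — J:1, K:2, L:1. K captures the most (2).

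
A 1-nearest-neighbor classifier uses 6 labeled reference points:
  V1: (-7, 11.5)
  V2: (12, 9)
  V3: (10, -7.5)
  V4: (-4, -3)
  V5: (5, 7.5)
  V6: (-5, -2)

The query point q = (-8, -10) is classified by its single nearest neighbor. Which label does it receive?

Compare squared distances (the ordering matches that of the actual distances):
|qV1|² = 1 + 462.25 = 463.25
|qV2|² = 400 + 361 = 761
|qV3|² = 324 + 6.25 = 330.25
|qV4|² = 16 + 49 = 65
|qV5|² = 169 + 306.25 = 475.25
|qV6|² = 9 + 64 = 73
Minimum is at V4.

V4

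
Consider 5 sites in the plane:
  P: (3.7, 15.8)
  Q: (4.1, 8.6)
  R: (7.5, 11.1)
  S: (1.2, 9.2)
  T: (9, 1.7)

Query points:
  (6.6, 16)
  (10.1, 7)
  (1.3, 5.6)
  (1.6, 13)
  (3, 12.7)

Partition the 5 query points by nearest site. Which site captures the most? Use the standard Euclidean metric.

P

(6.6, 16) — d² to each: P:8.45, Q:61.01, R:24.82, S:75.4, T:210.25 → nearest is P
(10.1, 7) — d² to each: P:118.4, Q:38.56, R:23.57, S:84.05, T:29.3 → nearest is R
(1.3, 5.6) — d² to each: P:109.8, Q:16.84, R:68.69, S:12.97, T:74.5 → nearest is S
(1.6, 13) — d² to each: P:12.25, Q:25.61, R:38.42, S:14.6, T:182.45 → nearest is P
(3, 12.7) — d² to each: P:10.1, Q:18.02, R:22.81, S:15.49, T:157 → nearest is P
Tally — P:3, R:1, S:1. P captures the most (3).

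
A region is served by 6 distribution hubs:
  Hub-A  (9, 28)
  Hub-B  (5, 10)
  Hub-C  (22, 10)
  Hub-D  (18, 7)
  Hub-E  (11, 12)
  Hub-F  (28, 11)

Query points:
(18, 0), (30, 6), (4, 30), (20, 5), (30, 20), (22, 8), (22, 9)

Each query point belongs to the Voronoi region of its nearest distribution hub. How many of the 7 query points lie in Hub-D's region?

(18, 0) — d² to each: Hub-A:865, Hub-B:269, Hub-C:116, Hub-D:49, Hub-E:193, Hub-F:221 → nearest is Hub-D
(30, 6) — d² to each: Hub-A:925, Hub-B:641, Hub-C:80, Hub-D:145, Hub-E:397, Hub-F:29 → nearest is Hub-F
(4, 30) — d² to each: Hub-A:29, Hub-B:401, Hub-C:724, Hub-D:725, Hub-E:373, Hub-F:937 → nearest is Hub-A
(20, 5) — d² to each: Hub-A:650, Hub-B:250, Hub-C:29, Hub-D:8, Hub-E:130, Hub-F:100 → nearest is Hub-D
(30, 20) — d² to each: Hub-A:505, Hub-B:725, Hub-C:164, Hub-D:313, Hub-E:425, Hub-F:85 → nearest is Hub-F
(22, 8) — d² to each: Hub-A:569, Hub-B:293, Hub-C:4, Hub-D:17, Hub-E:137, Hub-F:45 → nearest is Hub-C
(22, 9) — d² to each: Hub-A:530, Hub-B:290, Hub-C:1, Hub-D:20, Hub-E:130, Hub-F:40 → nearest is Hub-C
2 of the 7 points have Hub-D as nearest.

2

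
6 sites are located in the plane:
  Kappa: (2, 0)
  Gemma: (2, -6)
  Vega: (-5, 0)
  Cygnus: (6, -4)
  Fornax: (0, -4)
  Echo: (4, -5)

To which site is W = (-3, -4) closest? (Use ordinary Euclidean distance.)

Fornax

Since √ is increasing, it suffices to compare squared distances:
d²(W, Kappa) = (-3−2)² + (-4−0)² = 25 + 16 = 41
d²(W, Gemma) = (-3−2)² + (-4−(-6))² = 25 + 4 = 29
d²(W, Vega) = (-3−(-5))² + (-4−0)² = 4 + 16 = 20
d²(W, Cygnus) = (-3−6)² + (-4−(-4))² = 81 + 0 = 81
d²(W, Fornax) = (-3−0)² + (-4−(-4))² = 9 + 0 = 9
d²(W, Echo) = (-3−4)² + (-4−(-5))² = 49 + 1 = 50
The smallest is to Fornax, so W lies in the Voronoi region of Fornax.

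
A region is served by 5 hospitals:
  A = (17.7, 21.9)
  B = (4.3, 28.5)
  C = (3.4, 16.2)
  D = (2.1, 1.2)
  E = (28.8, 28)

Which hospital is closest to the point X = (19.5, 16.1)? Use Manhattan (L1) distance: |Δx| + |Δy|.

d(X,A) = |19.5−17.7| + |16.1−21.9| = 1.8 + 5.8 = 7.6
d(X,B) = |19.5−4.3| + |16.1−28.5| = 15.2 + 12.4 = 27.6
d(X,C) = |19.5−3.4| + |16.1−16.2| = 16.1 + 0.1 = 16.2
d(X,D) = |19.5−2.1| + |16.1−1.2| = 17.4 + 14.9 = 32.3
d(X,E) = |19.5−28.8| + |16.1−28| = 9.3 + 11.9 = 21.2
Minimum is at A.

A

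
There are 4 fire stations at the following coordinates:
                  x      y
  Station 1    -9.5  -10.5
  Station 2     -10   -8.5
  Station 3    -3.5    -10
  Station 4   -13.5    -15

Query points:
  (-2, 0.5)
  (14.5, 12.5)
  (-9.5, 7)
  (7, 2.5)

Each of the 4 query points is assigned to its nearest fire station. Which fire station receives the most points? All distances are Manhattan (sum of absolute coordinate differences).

(-2, 0.5) — d to each: Station 1:18.5, Station 2:17, Station 3:12, Station 4:27 → nearest is Station 3
(14.5, 12.5) — d to each: Station 1:47, Station 2:45.5, Station 3:40.5, Station 4:55.5 → nearest is Station 3
(-9.5, 7) — d to each: Station 1:17.5, Station 2:16, Station 3:23, Station 4:26 → nearest is Station 2
(7, 2.5) — d to each: Station 1:29.5, Station 2:28, Station 3:23, Station 4:38 → nearest is Station 3
Tally — Station 2:1, Station 3:3. Station 3 captures the most (3).

Station 3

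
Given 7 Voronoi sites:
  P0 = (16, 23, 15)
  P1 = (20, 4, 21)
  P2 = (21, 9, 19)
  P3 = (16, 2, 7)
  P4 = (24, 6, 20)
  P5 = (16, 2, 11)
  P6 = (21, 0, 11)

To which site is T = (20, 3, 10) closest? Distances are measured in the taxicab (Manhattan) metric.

d(T,P0) = |20−16| + |3−23| + |10−15| = 4 + 20 + 5 = 29
d(T,P1) = |20−20| + |3−4| + |10−21| = 0 + 1 + 11 = 12
d(T,P2) = |20−21| + |3−9| + |10−19| = 1 + 6 + 9 = 16
d(T,P3) = |20−16| + |3−2| + |10−7| = 4 + 1 + 3 = 8
d(T,P4) = |20−24| + |3−6| + |10−20| = 4 + 3 + 10 = 17
d(T,P5) = |20−16| + |3−2| + |10−11| = 4 + 1 + 1 = 6
d(T,P6) = |20−21| + |3−0| + |10−11| = 1 + 3 + 1 = 5
P6 is nearest.

P6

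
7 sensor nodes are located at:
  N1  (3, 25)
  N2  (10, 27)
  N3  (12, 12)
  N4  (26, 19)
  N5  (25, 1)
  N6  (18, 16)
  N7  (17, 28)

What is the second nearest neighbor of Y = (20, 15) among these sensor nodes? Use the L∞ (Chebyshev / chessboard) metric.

N4

d(Y,N1) = max(17, 10) = 17
d(Y,N2) = max(10, 12) = 12
d(Y,N3) = max(8, 3) = 8
d(Y,N4) = max(6, 4) = 6
d(Y,N5) = max(5, 14) = 14
d(Y,N6) = max(2, 1) = 2
d(Y,N7) = max(3, 13) = 13
Sorted ascending: N6, N4, N3, … — the second-nearest is N4.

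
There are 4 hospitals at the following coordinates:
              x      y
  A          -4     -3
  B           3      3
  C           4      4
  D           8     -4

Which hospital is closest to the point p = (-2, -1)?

Compare squared distances (the ordering matches that of the actual distances):
|pA|² = (-2−(-4))² + (-1−(-3))² = 4 + 4 = 8
|pB|² = (-2−3)² + (-1−3)² = 25 + 16 = 41
|pC|² = (-2−4)² + (-1−4)² = 36 + 25 = 61
|pD|² = (-2−8)² + (-1−(-4))² = 100 + 9 = 109
Minimum is at A.

A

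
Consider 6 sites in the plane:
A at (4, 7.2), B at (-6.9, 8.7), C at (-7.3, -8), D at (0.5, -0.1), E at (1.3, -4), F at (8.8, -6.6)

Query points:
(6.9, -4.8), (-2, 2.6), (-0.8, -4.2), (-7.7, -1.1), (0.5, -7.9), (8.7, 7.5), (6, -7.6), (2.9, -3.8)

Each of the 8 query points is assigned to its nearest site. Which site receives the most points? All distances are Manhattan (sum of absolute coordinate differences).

(6.9, -4.8) — d to each: A:14.9, B:27.3, C:17.4, D:11.1, E:6.4, F:3.7 → nearest is F
(-2, 2.6) — d to each: A:10.6, B:11, C:15.9, D:5.2, E:9.9, F:20 → nearest is D
(-0.8, -4.2) — d to each: A:16.2, B:19, C:10.3, D:5.4, E:2.3, F:12 → nearest is E
(-7.7, -1.1) — d to each: A:20, B:10.6, C:7.3, D:9.2, E:11.9, F:22 → nearest is C
(0.5, -7.9) — d to each: A:18.6, B:24, C:7.9, D:7.8, E:4.7, F:9.6 → nearest is E
(8.7, 7.5) — d to each: A:5, B:16.8, C:31.5, D:15.8, E:18.9, F:14.2 → nearest is A
(6, -7.6) — d to each: A:16.8, B:29.2, C:13.7, D:13, E:8.3, F:3.8 → nearest is F
(2.9, -3.8) — d to each: A:12.1, B:22.3, C:14.4, D:6.1, E:1.8, F:8.7 → nearest is E
Tally — A:1, C:1, D:1, E:3, F:2. E captures the most (3).

E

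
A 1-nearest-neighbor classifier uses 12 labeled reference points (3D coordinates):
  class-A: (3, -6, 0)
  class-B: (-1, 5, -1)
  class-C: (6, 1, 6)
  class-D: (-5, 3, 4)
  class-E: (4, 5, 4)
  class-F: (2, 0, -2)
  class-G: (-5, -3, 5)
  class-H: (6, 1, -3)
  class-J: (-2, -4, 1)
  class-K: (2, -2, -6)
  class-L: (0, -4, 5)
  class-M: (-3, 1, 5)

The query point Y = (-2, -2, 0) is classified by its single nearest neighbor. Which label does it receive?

class-J

Squared Euclidean distances:
d²(Y, class-A) = 25 + 16 + 0 = 41
d²(Y, class-B) = 1 + 49 + 1 = 51
d²(Y, class-C) = 64 + 9 + 36 = 109
d²(Y, class-D) = 9 + 25 + 16 = 50
d²(Y, class-E) = 36 + 49 + 16 = 101
d²(Y, class-F) = 16 + 4 + 4 = 24
d²(Y, class-G) = 9 + 1 + 25 = 35
d²(Y, class-H) = 64 + 9 + 9 = 82
d²(Y, class-J) = 0 + 4 + 1 = 5
d²(Y, class-K) = 16 + 0 + 36 = 52
d²(Y, class-L) = 4 + 4 + 25 = 33
d²(Y, class-M) = 1 + 9 + 25 = 35
The smallest is to class-J, so Y lies in the Voronoi region of class-J.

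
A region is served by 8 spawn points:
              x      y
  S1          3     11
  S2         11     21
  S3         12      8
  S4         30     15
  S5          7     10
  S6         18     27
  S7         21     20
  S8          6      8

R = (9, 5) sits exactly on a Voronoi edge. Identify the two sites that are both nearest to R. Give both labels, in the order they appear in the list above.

S3 and S8

Squared distances from R to each site:
|RS1|² = 36 + 36 = 72
|RS2|² = 4 + 256 = 260
|RS3|² = 9 + 9 = 18
|RS4|² = 441 + 100 = 541
|RS5|² = 4 + 25 = 29
|RS6|² = 81 + 484 = 565
|RS7|² = 144 + 225 = 369
|RS8|² = 9 + 9 = 18
R is equidistant from S3 and S8 (both at squared distance 18), and every other site is strictly farther — so R lies on the S3–S8 Voronoi edge.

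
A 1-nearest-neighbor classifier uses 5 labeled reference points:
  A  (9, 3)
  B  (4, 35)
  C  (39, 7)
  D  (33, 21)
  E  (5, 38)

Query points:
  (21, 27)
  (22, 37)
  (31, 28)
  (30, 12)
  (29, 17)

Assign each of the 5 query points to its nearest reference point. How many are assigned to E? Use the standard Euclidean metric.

1

(21, 27) — d² to each: A:720, B:353, C:724, D:180, E:377 → nearest is D
(22, 37) — d² to each: A:1325, B:328, C:1189, D:377, E:290 → nearest is E
(31, 28) — d² to each: A:1109, B:778, C:505, D:53, E:776 → nearest is D
(30, 12) — d² to each: A:522, B:1205, C:106, D:90, E:1301 → nearest is D
(29, 17) — d² to each: A:596, B:949, C:200, D:32, E:1017 → nearest is D
1 of the 5 points has E as nearest.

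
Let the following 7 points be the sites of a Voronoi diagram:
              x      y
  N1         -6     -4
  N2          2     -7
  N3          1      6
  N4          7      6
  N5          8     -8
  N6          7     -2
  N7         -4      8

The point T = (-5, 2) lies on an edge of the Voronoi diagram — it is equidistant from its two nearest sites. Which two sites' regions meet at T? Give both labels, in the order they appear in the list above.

N1 and N7

Squared distances from T to each site:
|TN1|² = (-5−(-6))² + (2−(-4))² = 1 + 36 = 37
|TN2|² = (-5−2)² + (2−(-7))² = 49 + 81 = 130
|TN3|² = (-5−1)² + (2−6)² = 36 + 16 = 52
|TN4|² = (-5−7)² + (2−6)² = 144 + 16 = 160
|TN5|² = (-5−8)² + (2−(-8))² = 169 + 100 = 269
|TN6|² = (-5−7)² + (2−(-2))² = 144 + 16 = 160
|TN7|² = (-5−(-4))² + (2−8)² = 1 + 36 = 37
T is equidistant from N1 and N7 (both at squared distance 37), and every other site is strictly farther — so T lies on the N1–N7 Voronoi edge.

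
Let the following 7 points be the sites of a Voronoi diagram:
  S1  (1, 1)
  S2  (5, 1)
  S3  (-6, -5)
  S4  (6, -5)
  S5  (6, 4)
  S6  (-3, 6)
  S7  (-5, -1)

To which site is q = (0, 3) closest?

Squared Euclidean distances:
|qS1|² = (0−1)² + (3−1)² = 1 + 4 = 5
|qS2|² = (0−5)² + (3−1)² = 25 + 4 = 29
|qS3|² = (0−(-6))² + (3−(-5))² = 36 + 64 = 100
|qS4|² = (0−6)² + (3−(-5))² = 36 + 64 = 100
|qS5|² = (0−6)² + (3−4)² = 36 + 1 = 37
|qS6|² = (0−(-3))² + (3−6)² = 9 + 9 = 18
|qS7|² = (0−(-5))² + (3−(-1))² = 25 + 16 = 41
S1 is nearest.

S1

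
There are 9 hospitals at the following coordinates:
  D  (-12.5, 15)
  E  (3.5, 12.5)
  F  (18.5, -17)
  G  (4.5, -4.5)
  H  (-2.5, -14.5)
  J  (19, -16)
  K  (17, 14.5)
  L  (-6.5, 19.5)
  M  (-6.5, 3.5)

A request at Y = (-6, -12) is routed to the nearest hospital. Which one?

Squared Euclidean distances:
|YD|² = (-6−(-12.5))² + (-12−15)² = 42.25 + 729 = 771.25
|YE|² = (-6−3.5)² + (-12−12.5)² = 90.25 + 600.25 = 690.5
|YF|² = (-6−18.5)² + (-12−(-17))² = 600.25 + 25 = 625.25
|YG|² = (-6−4.5)² + (-12−(-4.5))² = 110.25 + 56.25 = 166.5
|YH|² = (-6−(-2.5))² + (-12−(-14.5))² = 12.25 + 6.25 = 18.5
|YJ|² = (-6−19)² + (-12−(-16))² = 625 + 16 = 641
|YK|² = (-6−17)² + (-12−14.5)² = 529 + 702.25 = 1231.25
|YL|² = (-6−(-6.5))² + (-12−19.5)² = 0.25 + 992.25 = 992.5
|YM|² = (-6−(-6.5))² + (-12−3.5)² = 0.25 + 240.25 = 240.5
H is nearest.

H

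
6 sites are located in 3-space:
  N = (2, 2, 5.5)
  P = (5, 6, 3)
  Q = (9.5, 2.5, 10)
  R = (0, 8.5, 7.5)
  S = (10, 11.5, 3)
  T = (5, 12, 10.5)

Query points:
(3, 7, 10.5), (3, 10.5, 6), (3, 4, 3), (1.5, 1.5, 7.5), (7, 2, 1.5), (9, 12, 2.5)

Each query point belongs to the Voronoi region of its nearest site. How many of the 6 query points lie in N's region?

1

(3, 7, 10.5) — d² to each: N:51, P:61.25, Q:62.75, R:20.25, S:125.5, T:29 → nearest is R
(3, 10.5, 6) — d² to each: N:73.5, P:33.25, Q:122.25, R:15.25, S:59, T:26.5 → nearest is R
(3, 4, 3) — d² to each: N:11.25, P:8, Q:93.5, R:49.5, S:105.25, T:124.25 → nearest is P
(1.5, 1.5, 7.5) — d² to each: N:4.5, P:52.75, Q:71.25, R:51.25, S:192.5, T:131.5 → nearest is N
(7, 2, 1.5) — d² to each: N:41, P:22.25, Q:78.75, R:127.25, S:101.5, T:185 → nearest is P
(9, 12, 2.5) — d² to each: N:158, P:52.25, Q:146.75, R:118.25, S:1.5, T:80 → nearest is S
1 of the 6 points has N as nearest.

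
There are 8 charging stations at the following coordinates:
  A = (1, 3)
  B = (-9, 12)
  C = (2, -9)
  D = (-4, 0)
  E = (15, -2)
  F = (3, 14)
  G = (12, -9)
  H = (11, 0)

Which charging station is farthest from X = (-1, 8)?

G

Squared Euclidean distances:
|XA|² = 4 + 25 = 29
|XB|² = 64 + 16 = 80
|XC|² = 9 + 289 = 298
|XD|² = 9 + 64 = 73
|XE|² = 256 + 100 = 356
|XF|² = 16 + 36 = 52
|XG|² = 169 + 289 = 458
|XH|² = 144 + 64 = 208
The largest is to G.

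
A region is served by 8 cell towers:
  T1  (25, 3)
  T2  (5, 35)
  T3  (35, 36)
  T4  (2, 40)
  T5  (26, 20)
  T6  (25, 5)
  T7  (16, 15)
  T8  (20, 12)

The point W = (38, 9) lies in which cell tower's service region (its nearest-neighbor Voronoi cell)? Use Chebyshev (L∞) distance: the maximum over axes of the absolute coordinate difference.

d(W,T1) = max(13, 6) = 13
d(W,T2) = max(33, 26) = 33
d(W,T3) = max(3, 27) = 27
d(W,T4) = max(36, 31) = 36
d(W,T5) = max(12, 11) = 12
d(W,T6) = max(13, 4) = 13
d(W,T7) = max(22, 6) = 22
d(W,T8) = max(18, 3) = 18
Minimum is at T5.

T5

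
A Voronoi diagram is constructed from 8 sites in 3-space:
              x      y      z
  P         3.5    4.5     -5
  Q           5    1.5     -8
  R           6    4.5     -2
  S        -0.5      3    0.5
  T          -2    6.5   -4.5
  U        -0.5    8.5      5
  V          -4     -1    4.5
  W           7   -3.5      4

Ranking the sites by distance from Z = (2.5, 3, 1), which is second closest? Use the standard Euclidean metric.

R

Since √ is increasing, it suffices to compare squared distances:
|ZP|² = (2.5−3.5)² + (3−4.5)² + (1−(-5))² = 1 + 2.25 + 36 = 39.25
|ZQ|² = (2.5−5)² + (3−1.5)² + (1−(-8))² = 6.25 + 2.25 + 81 = 89.5
|ZR|² = (2.5−6)² + (3−4.5)² + (1−(-2))² = 12.25 + 2.25 + 9 = 23.5
|ZS|² = (2.5−(-0.5))² + (3−3)² + (1−0.5)² = 9 + 0 + 0.25 = 9.25
|ZT|² = (2.5−(-2))² + (3−6.5)² + (1−(-4.5))² = 20.25 + 12.25 + 30.25 = 62.75
|ZU|² = (2.5−(-0.5))² + (3−8.5)² + (1−5)² = 9 + 30.25 + 16 = 55.25
|ZV|² = (2.5−(-4))² + (3−(-1))² + (1−4.5)² = 42.25 + 16 + 12.25 = 70.5
|ZW|² = (2.5−7)² + (3−(-3.5))² + (1−4)² = 20.25 + 42.25 + 9 = 71.5
Sorted ascending: S, R, P, … — the second-nearest is R.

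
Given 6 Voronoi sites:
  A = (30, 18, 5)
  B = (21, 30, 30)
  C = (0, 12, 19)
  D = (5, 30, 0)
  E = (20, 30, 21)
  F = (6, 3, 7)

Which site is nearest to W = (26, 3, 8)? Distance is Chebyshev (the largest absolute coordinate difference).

A

d(W,A) = max(4, 15, 3) = 15
d(W,B) = max(5, 27, 22) = 27
d(W,C) = max(26, 9, 11) = 26
d(W,D) = max(21, 27, 8) = 27
d(W,E) = max(6, 27, 13) = 27
d(W,F) = max(20, 0, 1) = 20
Minimum is at A.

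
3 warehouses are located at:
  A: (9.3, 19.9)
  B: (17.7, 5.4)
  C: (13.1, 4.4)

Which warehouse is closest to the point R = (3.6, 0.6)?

C

Since √ is increasing, it suffices to compare squared distances:
|RA|² = (3.6−9.3)² + (0.6−19.9)² = 32.49 + 372.49 = 404.98
|RB|² = (3.6−17.7)² + (0.6−5.4)² = 198.81 + 23.04 = 221.85
|RC|² = (3.6−13.1)² + (0.6−4.4)² = 90.25 + 14.44 = 104.69
The smallest is to C, so R lies in the Voronoi region of C.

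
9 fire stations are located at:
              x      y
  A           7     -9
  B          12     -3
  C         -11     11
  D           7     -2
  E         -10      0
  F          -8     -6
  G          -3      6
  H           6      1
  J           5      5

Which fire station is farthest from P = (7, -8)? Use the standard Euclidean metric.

C

Squared Euclidean distances:
|PA|² = (7−7)² + (-8−(-9))² = 0 + 1 = 1
|PB|² = (7−12)² + (-8−(-3))² = 25 + 25 = 50
|PC|² = (7−(-11))² + (-8−11)² = 324 + 361 = 685
|PD|² = (7−7)² + (-8−(-2))² = 0 + 36 = 36
|PE|² = (7−(-10))² + (-8−0)² = 289 + 64 = 353
|PF|² = (7−(-8))² + (-8−(-6))² = 225 + 4 = 229
|PG|² = (7−(-3))² + (-8−6)² = 100 + 196 = 296
|PH|² = (7−6)² + (-8−1)² = 1 + 81 = 82
|PJ|² = (7−5)² + (-8−5)² = 4 + 169 = 173
The largest is to C.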